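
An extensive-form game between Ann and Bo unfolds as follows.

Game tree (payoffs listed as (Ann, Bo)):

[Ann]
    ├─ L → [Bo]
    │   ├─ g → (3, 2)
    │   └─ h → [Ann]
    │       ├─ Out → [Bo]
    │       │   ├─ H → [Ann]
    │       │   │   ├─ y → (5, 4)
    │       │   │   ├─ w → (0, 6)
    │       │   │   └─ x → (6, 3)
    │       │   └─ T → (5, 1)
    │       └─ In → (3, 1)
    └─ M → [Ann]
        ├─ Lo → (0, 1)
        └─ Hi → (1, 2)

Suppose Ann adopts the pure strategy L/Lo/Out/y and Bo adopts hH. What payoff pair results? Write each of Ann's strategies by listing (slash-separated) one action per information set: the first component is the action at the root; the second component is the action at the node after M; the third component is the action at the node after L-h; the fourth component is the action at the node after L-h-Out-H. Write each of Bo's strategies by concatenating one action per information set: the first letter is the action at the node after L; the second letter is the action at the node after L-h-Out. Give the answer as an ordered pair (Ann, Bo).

(5, 4)

Trace the play path from the root:
  Ann plays L
  Bo plays h at [L]
  Ann plays Out at [L-h]
  Bo plays H at [L-h-Out]
  Ann plays y at [L-h-Out-H]
→ terminal payoff (5, 4).
(Ann's choice at the node after M is never reached on this path, so it doesn't affect the outcome.)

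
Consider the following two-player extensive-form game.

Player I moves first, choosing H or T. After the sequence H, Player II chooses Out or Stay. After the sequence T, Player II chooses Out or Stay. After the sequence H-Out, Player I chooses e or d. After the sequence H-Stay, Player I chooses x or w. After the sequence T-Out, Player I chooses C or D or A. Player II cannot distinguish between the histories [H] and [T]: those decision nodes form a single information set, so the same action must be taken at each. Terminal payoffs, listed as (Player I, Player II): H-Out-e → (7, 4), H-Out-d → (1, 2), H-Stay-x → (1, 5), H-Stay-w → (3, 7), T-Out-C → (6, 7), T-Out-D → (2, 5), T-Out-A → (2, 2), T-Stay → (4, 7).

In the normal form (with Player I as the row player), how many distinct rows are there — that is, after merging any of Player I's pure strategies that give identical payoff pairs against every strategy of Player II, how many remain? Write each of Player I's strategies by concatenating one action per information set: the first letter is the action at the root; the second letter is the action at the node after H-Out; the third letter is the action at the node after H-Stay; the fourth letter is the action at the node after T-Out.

7

Player I has 24 pure strategies: HexC, HexD, HexA, HewC, HewD, HewA, HdxC, HdxD, HdxA, HdwC, HdwD, HdwA, TexC, TexD, TexA, TewC, TewD, TewA, TdxC, TdxD, TdxA, TdwC, TdwD, TdwA. Columns: Out, Stay.
{HexC, HexD, HexA} → row (7,4) (1,5)
{HewC, HewD, HewA} → row (7,4) (3,7)
{HdxC, HdxD, HdxA} → row (1,2) (1,5)
{HdwC, HdwD, HdwA} → row (1,2) (3,7)
{TexC, TewC, TdxC, TdwC} → row (6,7) (4,7)
{TexD, TewD, TdxD, TdwD} → row (2,5) (4,7)
{TexA, TewA, TdxA, TdwA} → row (2,2) (4,7)
That's 7 distinct rows out of 24 strategies.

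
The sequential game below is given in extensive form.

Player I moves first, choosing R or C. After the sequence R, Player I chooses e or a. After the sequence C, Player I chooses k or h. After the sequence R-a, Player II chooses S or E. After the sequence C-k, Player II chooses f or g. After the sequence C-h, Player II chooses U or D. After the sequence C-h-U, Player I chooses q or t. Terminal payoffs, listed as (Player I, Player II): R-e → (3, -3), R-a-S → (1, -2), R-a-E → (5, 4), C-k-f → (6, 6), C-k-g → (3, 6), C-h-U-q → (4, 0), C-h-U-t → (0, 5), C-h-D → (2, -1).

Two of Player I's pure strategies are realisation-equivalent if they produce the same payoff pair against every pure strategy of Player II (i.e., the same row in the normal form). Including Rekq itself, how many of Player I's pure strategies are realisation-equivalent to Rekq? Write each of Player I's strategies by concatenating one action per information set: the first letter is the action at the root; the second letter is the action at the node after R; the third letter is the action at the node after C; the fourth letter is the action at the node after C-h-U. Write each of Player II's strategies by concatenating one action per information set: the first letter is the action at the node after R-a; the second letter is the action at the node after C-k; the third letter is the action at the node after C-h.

4

Row for Rekq (columns SfU, SfD, SgU, SgD, EfU, EfD, EgU, EgD): (3,-3) (3,-3) (3,-3) (3,-3) (3,-3) (3,-3) (3,-3) (3,-3).
Under Rekq, Player I's choice at the node after C and at the node after C-h-U can never be reached regardless of what Player II does, so varying those choices leaves every outcome unchanged.
Holding the reachable choices fixed and varying the unreachable ones freely already gives 2 × 2 = 4 equivalent strategies.
No other strategy reproduces this row, so those 4 are the full class: Rekq, Rekt, Rehq, Reht.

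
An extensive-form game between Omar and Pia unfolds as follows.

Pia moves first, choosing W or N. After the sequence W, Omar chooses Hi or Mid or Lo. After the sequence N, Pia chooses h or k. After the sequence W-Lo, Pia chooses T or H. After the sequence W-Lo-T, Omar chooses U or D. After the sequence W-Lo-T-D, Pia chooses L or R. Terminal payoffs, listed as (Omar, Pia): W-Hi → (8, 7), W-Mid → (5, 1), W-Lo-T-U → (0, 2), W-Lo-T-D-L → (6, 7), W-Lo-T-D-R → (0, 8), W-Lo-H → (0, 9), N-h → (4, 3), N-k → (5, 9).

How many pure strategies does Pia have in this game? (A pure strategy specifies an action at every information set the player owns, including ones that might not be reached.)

16

Pia owns the root with actions {W, N} — two choices.
Pia owns the node after N with actions {h, k} — two choices.
Pia owns the node after W-Lo with actions {T, H} — two choices.
Pia owns the node after W-Lo-T-D with actions {L, R} — two choices.
A pure strategy fixes one action at each information set independently, so the count is the product 2 × 2 × 2 × 2 = 16.
(For reference, Omar has 6 pure strategies, giving a 16×6 normal-form matrix.)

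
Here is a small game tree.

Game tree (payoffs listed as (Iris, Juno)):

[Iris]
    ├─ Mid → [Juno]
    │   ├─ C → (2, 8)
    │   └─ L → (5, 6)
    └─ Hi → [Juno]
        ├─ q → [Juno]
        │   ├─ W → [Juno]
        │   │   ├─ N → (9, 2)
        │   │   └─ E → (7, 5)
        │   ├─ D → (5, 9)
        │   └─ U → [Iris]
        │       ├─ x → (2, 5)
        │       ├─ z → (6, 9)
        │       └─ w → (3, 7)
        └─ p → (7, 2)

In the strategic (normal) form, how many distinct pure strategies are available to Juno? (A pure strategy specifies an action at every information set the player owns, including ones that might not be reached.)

24

Juno owns the node after Mid with actions {C, L} — two choices.
Juno owns the node after Hi with actions {q, p} — two choices.
Juno owns the node after Hi-q with actions {W, D, U} — three choices.
Juno owns the node after Hi-q-W with actions {N, E} — two choices.
A pure strategy fixes one action at each information set independently, so the count is the product 2 × 2 × 3 × 2 = 24.
(For reference, Iris has 6 pure strategies, giving a 24×6 normal-form matrix.)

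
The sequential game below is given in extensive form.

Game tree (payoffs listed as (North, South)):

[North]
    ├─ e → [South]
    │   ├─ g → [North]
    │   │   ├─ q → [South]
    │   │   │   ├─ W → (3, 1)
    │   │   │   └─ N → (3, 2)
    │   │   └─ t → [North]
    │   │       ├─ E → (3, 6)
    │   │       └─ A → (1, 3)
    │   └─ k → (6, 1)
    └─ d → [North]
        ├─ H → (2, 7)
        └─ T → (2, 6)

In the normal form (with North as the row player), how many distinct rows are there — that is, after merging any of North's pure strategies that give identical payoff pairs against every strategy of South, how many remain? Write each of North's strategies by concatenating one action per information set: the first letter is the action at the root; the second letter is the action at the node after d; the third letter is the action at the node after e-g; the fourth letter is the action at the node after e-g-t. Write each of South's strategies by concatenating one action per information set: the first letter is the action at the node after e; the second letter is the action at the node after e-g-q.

North has 16 pure strategies: eHqE, eHqA, eHtE, eHtA, eTqE, eTqA, eTtE, eTtA, dHqE, dHqA, dHtE, dHtA, dTqE, dTqA, dTtE, dTtA. Columns: gW, gN, kW, kN.
{eHqE, eHqA, eTqE, eTqA} → row (3,1) (3,2) (6,1) (6,1)
{eHtE, eTtE} → row (3,6) (3,6) (6,1) (6,1)
{eHtA, eTtA} → row (1,3) (1,3) (6,1) (6,1)
{dHqE, dHqA, dHtE, dHtA} → row (2,7) (2,7) (2,7) (2,7)
{dTqE, dTqA, dTtE, dTtA} → row (2,6) (2,6) (2,6) (2,6)
That's 5 distinct rows out of 16 strategies.

5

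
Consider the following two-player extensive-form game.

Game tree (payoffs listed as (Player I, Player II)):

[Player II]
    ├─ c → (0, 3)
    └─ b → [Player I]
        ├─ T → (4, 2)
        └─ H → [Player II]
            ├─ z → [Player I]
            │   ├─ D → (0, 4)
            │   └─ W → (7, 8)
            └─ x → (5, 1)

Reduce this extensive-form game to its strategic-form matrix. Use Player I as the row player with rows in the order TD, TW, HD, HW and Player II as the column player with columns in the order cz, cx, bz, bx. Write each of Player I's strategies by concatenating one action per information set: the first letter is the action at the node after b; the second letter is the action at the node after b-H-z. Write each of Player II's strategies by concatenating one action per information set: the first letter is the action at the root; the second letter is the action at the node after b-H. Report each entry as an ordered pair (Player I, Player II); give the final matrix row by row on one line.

           cz       cx       bz       bx
  TD    (0,3)    (0,3)    (4,2)    (4,2)
  TW    (0,3)    (0,3)    (4,2)    (4,2)
  HD    (0,3)    (0,3)    (0,4)    (5,1)
  HW    (0,3)    (0,3)    (7,8)    (5,1)

TD: (0,3) (0,3) (4,2) (4,2) | TW: (0,3) (0,3) (4,2) (4,2) | HD: (0,3) (0,3) (0,4) (5,1) | HW: (0,3) (0,3) (7,8) (5,1)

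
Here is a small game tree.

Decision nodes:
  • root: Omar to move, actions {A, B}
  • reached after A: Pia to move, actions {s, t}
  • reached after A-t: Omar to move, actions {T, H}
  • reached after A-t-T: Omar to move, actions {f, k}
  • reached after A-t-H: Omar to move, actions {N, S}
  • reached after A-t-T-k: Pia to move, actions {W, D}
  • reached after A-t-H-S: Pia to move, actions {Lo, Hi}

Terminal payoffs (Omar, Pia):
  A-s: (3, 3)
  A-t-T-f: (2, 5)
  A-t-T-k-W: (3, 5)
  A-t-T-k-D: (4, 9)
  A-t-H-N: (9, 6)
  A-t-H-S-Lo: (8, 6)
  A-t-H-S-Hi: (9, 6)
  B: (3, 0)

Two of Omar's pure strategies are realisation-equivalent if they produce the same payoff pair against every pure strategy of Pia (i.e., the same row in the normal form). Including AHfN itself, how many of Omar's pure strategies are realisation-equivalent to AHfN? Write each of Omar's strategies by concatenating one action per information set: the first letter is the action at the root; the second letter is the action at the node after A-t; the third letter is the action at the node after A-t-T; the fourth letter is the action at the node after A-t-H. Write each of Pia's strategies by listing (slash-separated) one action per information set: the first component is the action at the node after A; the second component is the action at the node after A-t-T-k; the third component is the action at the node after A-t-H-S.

Row for AHfN (columns s/W/Lo, s/W/Hi, s/D/Lo, s/D/Hi, t/W/Lo, t/W/Hi, t/D/Lo, t/D/Hi): (3,3) (3,3) (3,3) (3,3) (9,6) (9,6) (9,6) (9,6).
Under AHfN, Omar's choice at the node after A-t-T can never be reached regardless of what Pia does, so varying those choices leaves every outcome unchanged.
Holding the reachable choices fixed and varying the unreachable one freely already gives 2 equivalent strategies.
No other strategy reproduces this row, so those 2 are the full class: AHfN, AHkN.

2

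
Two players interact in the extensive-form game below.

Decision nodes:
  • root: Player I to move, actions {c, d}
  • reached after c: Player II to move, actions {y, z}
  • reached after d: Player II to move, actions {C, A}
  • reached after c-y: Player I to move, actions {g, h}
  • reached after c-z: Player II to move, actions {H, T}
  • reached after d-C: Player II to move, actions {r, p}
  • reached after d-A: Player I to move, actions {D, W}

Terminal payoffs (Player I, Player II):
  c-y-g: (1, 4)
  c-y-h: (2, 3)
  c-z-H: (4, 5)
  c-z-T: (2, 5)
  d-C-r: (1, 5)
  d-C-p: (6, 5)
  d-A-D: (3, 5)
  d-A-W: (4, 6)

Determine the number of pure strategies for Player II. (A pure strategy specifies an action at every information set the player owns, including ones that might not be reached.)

16

Player II owns the node after c with actions {y, z} — two choices.
Player II owns the node after d with actions {C, A} — two choices.
Player II owns the node after c-z with actions {H, T} — two choices.
Player II owns the node after d-C with actions {r, p} — two choices.
A pure strategy fixes one action at each information set independently, so the count is the product 2 × 2 × 2 × 2 = 16.
(For reference, Player I has 8 pure strategies, giving a 16×8 normal-form matrix.)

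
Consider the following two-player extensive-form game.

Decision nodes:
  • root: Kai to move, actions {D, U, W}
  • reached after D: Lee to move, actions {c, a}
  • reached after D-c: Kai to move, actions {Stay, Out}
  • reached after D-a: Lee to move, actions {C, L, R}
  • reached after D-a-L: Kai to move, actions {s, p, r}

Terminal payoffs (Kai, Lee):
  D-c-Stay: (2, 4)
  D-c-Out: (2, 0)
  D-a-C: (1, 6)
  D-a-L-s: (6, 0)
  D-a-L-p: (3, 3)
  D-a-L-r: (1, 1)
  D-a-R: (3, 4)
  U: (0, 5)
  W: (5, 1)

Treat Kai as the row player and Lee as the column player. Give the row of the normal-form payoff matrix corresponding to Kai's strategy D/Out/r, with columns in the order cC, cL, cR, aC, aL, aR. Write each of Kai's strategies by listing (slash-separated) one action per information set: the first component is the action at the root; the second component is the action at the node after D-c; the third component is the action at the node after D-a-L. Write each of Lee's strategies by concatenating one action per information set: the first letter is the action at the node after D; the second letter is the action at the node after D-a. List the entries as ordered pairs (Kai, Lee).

vs cC: Kai plays D → Lee plays c at [D] → Kai plays Out at [D-c] → (2, 0)
vs cL: Kai plays D → Lee plays c at [D] → Kai plays Out at [D-c] → (2, 0)
vs cR: Kai plays D → Lee plays c at [D] → Kai plays Out at [D-c] → (2, 0)
vs aC: Kai plays D → Lee plays a at [D] → Lee plays C at [D-a] → (1, 6)
vs aL: Kai plays D → Lee plays a at [D] → Lee plays L at [D-a] → Kai plays r at [D-a-L] → (1, 1)
vs aR: Kai plays D → Lee plays a at [D] → Lee plays R at [D-a] → (3, 4)

(2,0) (2,0) (2,0) (1,6) (1,1) (3,4)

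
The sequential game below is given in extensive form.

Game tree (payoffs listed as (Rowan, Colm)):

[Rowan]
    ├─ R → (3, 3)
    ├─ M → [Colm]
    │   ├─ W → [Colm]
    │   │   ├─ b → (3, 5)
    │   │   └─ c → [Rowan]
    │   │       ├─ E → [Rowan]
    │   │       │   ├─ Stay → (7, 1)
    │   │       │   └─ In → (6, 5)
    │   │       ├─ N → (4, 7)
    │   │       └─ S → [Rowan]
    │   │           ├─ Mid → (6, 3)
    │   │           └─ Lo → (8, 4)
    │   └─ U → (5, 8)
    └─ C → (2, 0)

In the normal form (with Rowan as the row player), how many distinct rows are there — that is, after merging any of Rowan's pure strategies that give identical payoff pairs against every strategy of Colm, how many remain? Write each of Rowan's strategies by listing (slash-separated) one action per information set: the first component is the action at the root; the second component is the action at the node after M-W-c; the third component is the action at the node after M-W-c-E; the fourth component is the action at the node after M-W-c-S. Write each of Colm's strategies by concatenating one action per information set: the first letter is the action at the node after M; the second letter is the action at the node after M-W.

Rowan has 36 pure strategies: R/E/Stay/Mid, R/E/Stay/Lo, R/E/In/Mid, R/E/In/Lo, R/N/Stay/Mid, R/N/Stay/Lo, R/N/In/Mid, R/N/In/Lo, R/S/Stay/Mid, R/S/Stay/Lo, R/S/In/Mid, R/S/In/Lo, M/E/Stay/Mid, M/E/Stay/Lo, M/E/In/Mid, M/E/In/Lo, M/N/Stay/Mid, M/N/Stay/Lo, M/N/In/Mid, M/N/In/Lo, M/S/Stay/Mid, M/S/Stay/Lo, M/S/In/Mid, M/S/In/Lo, C/E/Stay/Mid, C/E/Stay/Lo, C/E/In/Mid, C/E/In/Lo, C/N/Stay/Mid, C/N/Stay/Lo, C/N/In/Mid, C/N/In/Lo, C/S/Stay/Mid, C/S/Stay/Lo, C/S/In/Mid, C/S/In/Lo. Columns: Wb, Wc, Ub, Uc.
{R/E/Stay/Mid, R/E/Stay/Lo, R/E/In/Mid, R/E/In/Lo, R/N/Stay/Mid, R/N/Stay/Lo, R/N/In/Mid, R/N/In/Lo, R/S/Stay/Mid, R/S/Stay/Lo, R/S/In/Mid, R/S/In/Lo} → row (3,3) (3,3) (3,3) (3,3)
{M/E/Stay/Mid, M/E/Stay/Lo} → row (3,5) (7,1) (5,8) (5,8)
{M/E/In/Mid, M/E/In/Lo} → row (3,5) (6,5) (5,8) (5,8)
{M/N/Stay/Mid, M/N/Stay/Lo, M/N/In/Mid, M/N/In/Lo} → row (3,5) (4,7) (5,8) (5,8)
{M/S/Stay/Mid, M/S/In/Mid} → row (3,5) (6,3) (5,8) (5,8)
{M/S/Stay/Lo, M/S/In/Lo} → row (3,5) (8,4) (5,8) (5,8)
{C/E/Stay/Mid, C/E/Stay/Lo, C/E/In/Mid, C/E/In/Lo, C/N/Stay/Mid, C/N/Stay/Lo, C/N/In/Mid, C/N/In/Lo, C/S/Stay/Mid, C/S/Stay/Lo, C/S/In/Mid, C/S/In/Lo} → row (2,0) (2,0) (2,0) (2,0)
That's 7 distinct rows out of 36 strategies.

7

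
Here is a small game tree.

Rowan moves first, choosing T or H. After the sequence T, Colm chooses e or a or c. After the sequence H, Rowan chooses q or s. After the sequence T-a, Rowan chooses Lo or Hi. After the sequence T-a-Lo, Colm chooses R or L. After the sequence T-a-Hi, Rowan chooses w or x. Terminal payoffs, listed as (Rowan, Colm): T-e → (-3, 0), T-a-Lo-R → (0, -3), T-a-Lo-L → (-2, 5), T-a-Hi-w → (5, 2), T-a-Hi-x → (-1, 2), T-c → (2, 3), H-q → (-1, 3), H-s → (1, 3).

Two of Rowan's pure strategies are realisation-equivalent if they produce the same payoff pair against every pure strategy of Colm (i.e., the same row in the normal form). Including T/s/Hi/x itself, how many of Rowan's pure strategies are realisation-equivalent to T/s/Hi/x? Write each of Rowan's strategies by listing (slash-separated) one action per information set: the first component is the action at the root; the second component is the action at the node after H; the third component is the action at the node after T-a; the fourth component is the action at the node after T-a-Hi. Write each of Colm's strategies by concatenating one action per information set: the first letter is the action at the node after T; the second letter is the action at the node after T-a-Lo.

Row for T/s/Hi/x (columns eR, eL, aR, aL, cR, cL): (-3,0) (-3,0) (-1,2) (-1,2) (2,3) (2,3).
Under T/s/Hi/x, Rowan's choice at the node after H can never be reached regardless of what Colm does, so varying those choices leaves every outcome unchanged.
Holding the reachable choices fixed and varying the unreachable one freely already gives 2 equivalent strategies.
No other strategy reproduces this row, so those 2 are the full class: T/q/Hi/x, T/s/Hi/x.

2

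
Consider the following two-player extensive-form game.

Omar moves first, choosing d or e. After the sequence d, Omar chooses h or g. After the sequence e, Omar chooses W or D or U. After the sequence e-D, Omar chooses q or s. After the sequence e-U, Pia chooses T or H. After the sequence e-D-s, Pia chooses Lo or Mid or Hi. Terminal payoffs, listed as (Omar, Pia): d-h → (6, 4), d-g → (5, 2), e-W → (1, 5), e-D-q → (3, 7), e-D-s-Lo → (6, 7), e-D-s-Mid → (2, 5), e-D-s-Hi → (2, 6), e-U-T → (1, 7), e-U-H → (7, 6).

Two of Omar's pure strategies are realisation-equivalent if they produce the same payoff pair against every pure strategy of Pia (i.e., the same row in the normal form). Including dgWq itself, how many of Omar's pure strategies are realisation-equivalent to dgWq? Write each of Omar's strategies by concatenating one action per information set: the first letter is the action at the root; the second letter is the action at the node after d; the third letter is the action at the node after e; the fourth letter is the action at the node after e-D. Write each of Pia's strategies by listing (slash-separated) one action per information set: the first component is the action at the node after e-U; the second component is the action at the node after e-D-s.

6

Row for dgWq (columns T/Lo, T/Mid, T/Hi, H/Lo, H/Mid, H/Hi): (5,2) (5,2) (5,2) (5,2) (5,2) (5,2).
Under dgWq, Omar's choice at the node after e and at the node after e-D can never be reached regardless of what Pia does, so varying those choices leaves every outcome unchanged.
Holding the reachable choices fixed and varying the unreachable ones freely already gives 3 × 2 = 6 equivalent strategies.
No other strategy reproduces this row, so those 6 are the full class: dgWq, dgWs, dgDq, dgDs, dgUq, dgUs.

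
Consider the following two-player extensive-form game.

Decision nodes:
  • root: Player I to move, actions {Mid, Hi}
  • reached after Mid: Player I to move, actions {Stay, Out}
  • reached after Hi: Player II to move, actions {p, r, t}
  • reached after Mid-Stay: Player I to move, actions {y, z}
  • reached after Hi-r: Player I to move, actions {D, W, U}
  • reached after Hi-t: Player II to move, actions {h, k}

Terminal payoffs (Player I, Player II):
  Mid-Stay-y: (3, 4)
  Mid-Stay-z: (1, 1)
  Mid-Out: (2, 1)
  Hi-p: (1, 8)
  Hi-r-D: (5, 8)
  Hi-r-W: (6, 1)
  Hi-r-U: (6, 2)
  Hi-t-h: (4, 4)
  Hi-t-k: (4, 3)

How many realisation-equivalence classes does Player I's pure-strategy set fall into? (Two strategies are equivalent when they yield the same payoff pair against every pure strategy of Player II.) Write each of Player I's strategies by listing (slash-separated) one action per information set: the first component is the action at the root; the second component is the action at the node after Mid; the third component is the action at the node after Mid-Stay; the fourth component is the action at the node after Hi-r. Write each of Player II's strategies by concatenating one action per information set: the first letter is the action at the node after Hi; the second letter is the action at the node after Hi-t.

Player I has 24 pure strategies: Mid/Stay/y/D, Mid/Stay/y/W, Mid/Stay/y/U, Mid/Stay/z/D, Mid/Stay/z/W, Mid/Stay/z/U, Mid/Out/y/D, Mid/Out/y/W, Mid/Out/y/U, Mid/Out/z/D, Mid/Out/z/W, Mid/Out/z/U, Hi/Stay/y/D, Hi/Stay/y/W, Hi/Stay/y/U, Hi/Stay/z/D, Hi/Stay/z/W, Hi/Stay/z/U, Hi/Out/y/D, Hi/Out/y/W, Hi/Out/y/U, Hi/Out/z/D, Hi/Out/z/W, Hi/Out/z/U. Columns: ph, pk, rh, rk, th, tk.
{Mid/Stay/y/D, Mid/Stay/y/W, Mid/Stay/y/U} → row (3,4) (3,4) (3,4) (3,4) (3,4) (3,4)
{Mid/Stay/z/D, Mid/Stay/z/W, Mid/Stay/z/U} → row (1,1) (1,1) (1,1) (1,1) (1,1) (1,1)
{Mid/Out/y/D, Mid/Out/y/W, Mid/Out/y/U, Mid/Out/z/D, Mid/Out/z/W, Mid/Out/z/U} → row (2,1) (2,1) (2,1) (2,1) (2,1) (2,1)
{Hi/Stay/y/D, Hi/Stay/z/D, Hi/Out/y/D, Hi/Out/z/D} → row (1,8) (1,8) (5,8) (5,8) (4,4) (4,3)
{Hi/Stay/y/W, Hi/Stay/z/W, Hi/Out/y/W, Hi/Out/z/W} → row (1,8) (1,8) (6,1) (6,1) (4,4) (4,3)
{Hi/Stay/y/U, Hi/Stay/z/U, Hi/Out/y/U, Hi/Out/z/U} → row (1,8) (1,8) (6,2) (6,2) (4,4) (4,3)
That's 6 distinct rows out of 24 strategies.

6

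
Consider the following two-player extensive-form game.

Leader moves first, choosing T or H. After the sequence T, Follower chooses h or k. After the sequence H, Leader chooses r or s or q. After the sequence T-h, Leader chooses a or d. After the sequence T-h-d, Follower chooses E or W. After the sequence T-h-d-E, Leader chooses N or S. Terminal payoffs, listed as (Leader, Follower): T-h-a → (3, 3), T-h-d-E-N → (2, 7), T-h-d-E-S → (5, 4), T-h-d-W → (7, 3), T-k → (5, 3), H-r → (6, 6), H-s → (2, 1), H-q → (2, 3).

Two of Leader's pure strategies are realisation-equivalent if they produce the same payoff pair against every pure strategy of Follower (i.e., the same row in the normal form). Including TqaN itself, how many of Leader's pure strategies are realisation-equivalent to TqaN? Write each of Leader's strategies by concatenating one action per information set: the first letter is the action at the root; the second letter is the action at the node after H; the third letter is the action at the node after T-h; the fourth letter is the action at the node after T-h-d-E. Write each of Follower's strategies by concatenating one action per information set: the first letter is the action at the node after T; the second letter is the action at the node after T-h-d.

6

Row for TqaN (columns hE, hW, kE, kW): (3,3) (3,3) (5,3) (5,3).
Under TqaN, Leader's choice at the node after H and at the node after T-h-d-E can never be reached regardless of what Follower does, so varying those choices leaves every outcome unchanged.
Holding the reachable choices fixed and varying the unreachable ones freely already gives 3 × 2 = 6 equivalent strategies.
No other strategy reproduces this row, so those 6 are the full class: TraN, TraS, TsaN, TsaS, TqaN, TqaS.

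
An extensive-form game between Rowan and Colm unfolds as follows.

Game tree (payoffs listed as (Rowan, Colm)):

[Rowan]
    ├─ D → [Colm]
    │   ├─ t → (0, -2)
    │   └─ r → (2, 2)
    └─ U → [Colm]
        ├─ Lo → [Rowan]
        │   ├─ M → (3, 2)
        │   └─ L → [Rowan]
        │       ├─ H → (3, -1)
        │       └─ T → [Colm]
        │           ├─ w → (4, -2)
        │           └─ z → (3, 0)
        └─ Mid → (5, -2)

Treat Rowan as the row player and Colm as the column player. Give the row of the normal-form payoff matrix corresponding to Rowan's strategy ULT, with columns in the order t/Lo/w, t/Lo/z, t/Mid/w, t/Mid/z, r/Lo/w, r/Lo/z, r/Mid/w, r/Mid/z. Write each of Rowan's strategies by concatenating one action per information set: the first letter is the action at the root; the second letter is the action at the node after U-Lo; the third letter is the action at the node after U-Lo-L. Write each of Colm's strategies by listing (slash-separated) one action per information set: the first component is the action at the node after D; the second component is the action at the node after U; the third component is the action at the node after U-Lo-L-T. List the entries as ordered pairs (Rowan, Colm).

(4,-2) (3,0) (5,-2) (5,-2) (4,-2) (3,0) (5,-2) (5,-2)

vs t/Lo/w: Rowan plays U → Colm plays Lo at [U] → Rowan plays L at [U-Lo] → Rowan plays T at [U-Lo-L] → Colm plays w at [U-Lo-L-T] → (4, -2)
vs t/Lo/z: Rowan plays U → Colm plays Lo at [U] → Rowan plays L at [U-Lo] → Rowan plays T at [U-Lo-L] → Colm plays z at [U-Lo-L-T] → (3, 0)
vs t/Mid/w: Rowan plays U → Colm plays Mid at [U] → (5, -2)
vs t/Mid/z: Rowan plays U → Colm plays Mid at [U] → (5, -2)
vs r/Lo/w: Rowan plays U → Colm plays Lo at [U] → Rowan plays L at [U-Lo] → Rowan plays T at [U-Lo-L] → Colm plays w at [U-Lo-L-T] → (4, -2)
vs r/Lo/z: Rowan plays U → Colm plays Lo at [U] → Rowan plays L at [U-Lo] → Rowan plays T at [U-Lo-L] → Colm plays z at [U-Lo-L-T] → (3, 0)
vs r/Mid/w: Rowan plays U → Colm plays Mid at [U] → (5, -2)
vs r/Mid/z: Rowan plays U → Colm plays Mid at [U] → (5, -2)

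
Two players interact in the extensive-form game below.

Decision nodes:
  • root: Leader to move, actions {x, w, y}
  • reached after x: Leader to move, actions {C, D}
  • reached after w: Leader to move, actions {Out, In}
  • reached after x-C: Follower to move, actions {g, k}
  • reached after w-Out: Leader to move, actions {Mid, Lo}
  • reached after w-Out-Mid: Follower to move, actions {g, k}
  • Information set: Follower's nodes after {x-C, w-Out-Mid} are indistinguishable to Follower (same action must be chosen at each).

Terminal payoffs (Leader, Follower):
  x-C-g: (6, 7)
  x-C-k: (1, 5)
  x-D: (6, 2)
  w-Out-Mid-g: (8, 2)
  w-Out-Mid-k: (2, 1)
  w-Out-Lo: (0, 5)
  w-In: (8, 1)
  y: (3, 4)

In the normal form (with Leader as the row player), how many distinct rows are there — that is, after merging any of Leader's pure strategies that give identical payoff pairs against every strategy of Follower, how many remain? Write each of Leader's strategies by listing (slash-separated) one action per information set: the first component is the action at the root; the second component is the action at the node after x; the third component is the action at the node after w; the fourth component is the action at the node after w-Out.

6

Leader has 24 pure strategies: x/C/Out/Mid, x/C/Out/Lo, x/C/In/Mid, x/C/In/Lo, x/D/Out/Mid, x/D/Out/Lo, x/D/In/Mid, x/D/In/Lo, w/C/Out/Mid, w/C/Out/Lo, w/C/In/Mid, w/C/In/Lo, w/D/Out/Mid, w/D/Out/Lo, w/D/In/Mid, w/D/In/Lo, y/C/Out/Mid, y/C/Out/Lo, y/C/In/Mid, y/C/In/Lo, y/D/Out/Mid, y/D/Out/Lo, y/D/In/Mid, y/D/In/Lo. Columns: g, k.
{x/C/Out/Mid, x/C/Out/Lo, x/C/In/Mid, x/C/In/Lo} → row (6,7) (1,5)
{x/D/Out/Mid, x/D/Out/Lo, x/D/In/Mid, x/D/In/Lo} → row (6,2) (6,2)
{w/C/Out/Mid, w/D/Out/Mid} → row (8,2) (2,1)
{w/C/Out/Lo, w/D/Out/Lo} → row (0,5) (0,5)
{w/C/In/Mid, w/C/In/Lo, w/D/In/Mid, w/D/In/Lo} → row (8,1) (8,1)
{y/C/Out/Mid, y/C/Out/Lo, y/C/In/Mid, y/C/In/Lo, y/D/Out/Mid, y/D/Out/Lo, y/D/In/Mid, y/D/In/Lo} → row (3,4) (3,4)
That's 6 distinct rows out of 24 strategies.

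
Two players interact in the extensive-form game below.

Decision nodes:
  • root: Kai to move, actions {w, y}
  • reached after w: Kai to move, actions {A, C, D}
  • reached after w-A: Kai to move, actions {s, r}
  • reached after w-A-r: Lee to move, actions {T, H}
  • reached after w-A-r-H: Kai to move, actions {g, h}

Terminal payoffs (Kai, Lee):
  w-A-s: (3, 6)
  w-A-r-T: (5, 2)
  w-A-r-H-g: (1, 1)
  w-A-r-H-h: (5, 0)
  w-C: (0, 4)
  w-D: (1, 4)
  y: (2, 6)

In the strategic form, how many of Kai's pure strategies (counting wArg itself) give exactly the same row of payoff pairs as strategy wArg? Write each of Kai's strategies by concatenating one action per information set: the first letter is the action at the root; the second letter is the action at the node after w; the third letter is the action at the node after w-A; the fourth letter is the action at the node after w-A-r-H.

1

Row for wArg (columns T, H): (5,2) (1,1).
Every one of Kai's information sets is on the play path for some reply by Lee when Kai follows wArg.
Changing the action at any of them therefore changes at least one column, so only wArg itself gives this row.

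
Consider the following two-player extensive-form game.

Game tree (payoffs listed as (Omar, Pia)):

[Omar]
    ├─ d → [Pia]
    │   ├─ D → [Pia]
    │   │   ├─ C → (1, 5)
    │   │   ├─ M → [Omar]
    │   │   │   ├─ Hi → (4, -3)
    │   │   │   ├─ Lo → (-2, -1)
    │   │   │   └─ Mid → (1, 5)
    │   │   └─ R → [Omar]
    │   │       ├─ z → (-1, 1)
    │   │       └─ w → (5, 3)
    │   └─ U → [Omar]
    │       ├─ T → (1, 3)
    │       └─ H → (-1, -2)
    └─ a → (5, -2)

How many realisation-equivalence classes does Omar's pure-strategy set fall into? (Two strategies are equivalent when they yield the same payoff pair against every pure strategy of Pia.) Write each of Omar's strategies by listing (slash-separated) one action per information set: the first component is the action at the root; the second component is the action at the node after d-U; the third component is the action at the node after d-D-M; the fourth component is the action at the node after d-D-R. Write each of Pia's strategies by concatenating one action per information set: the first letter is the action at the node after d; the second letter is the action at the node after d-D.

Omar has 24 pure strategies: d/T/Hi/z, d/T/Hi/w, d/T/Lo/z, d/T/Lo/w, d/T/Mid/z, d/T/Mid/w, d/H/Hi/z, d/H/Hi/w, d/H/Lo/z, d/H/Lo/w, d/H/Mid/z, d/H/Mid/w, a/T/Hi/z, a/T/Hi/w, a/T/Lo/z, a/T/Lo/w, a/T/Mid/z, a/T/Mid/w, a/H/Hi/z, a/H/Hi/w, a/H/Lo/z, a/H/Lo/w, a/H/Mid/z, a/H/Mid/w. Columns: DC, DM, DR, UC, UM, UR.
{d/T/Hi/z} → row (1,5) (4,-3) (-1,1) (1,3) (1,3) (1,3)
{d/T/Hi/w} → row (1,5) (4,-3) (5,3) (1,3) (1,3) (1,3)
{d/T/Lo/z} → row (1,5) (-2,-1) (-1,1) (1,3) (1,3) (1,3)
{d/T/Lo/w} → row (1,5) (-2,-1) (5,3) (1,3) (1,3) (1,3)
{d/T/Mid/z} → row (1,5) (1,5) (-1,1) (1,3) (1,3) (1,3)
{d/T/Mid/w} → row (1,5) (1,5) (5,3) (1,3) (1,3) (1,3)
{d/H/Hi/z} → row (1,5) (4,-3) (-1,1) (-1,-2) (-1,-2) (-1,-2)
{d/H/Hi/w} → row (1,5) (4,-3) (5,3) (-1,-2) (-1,-2) (-1,-2)
{d/H/Lo/z} → row (1,5) (-2,-1) (-1,1) (-1,-2) (-1,-2) (-1,-2)
{d/H/Lo/w} → row (1,5) (-2,-1) (5,3) (-1,-2) (-1,-2) (-1,-2)
{d/H/Mid/z} → row (1,5) (1,5) (-1,1) (-1,-2) (-1,-2) (-1,-2)
{d/H/Mid/w} → row (1,5) (1,5) (5,3) (-1,-2) (-1,-2) (-1,-2)
{a/T/Hi/z, a/T/Hi/w, a/T/Lo/z, a/T/Lo/w, a/T/Mid/z, a/T/Mid/w, a/H/Hi/z, a/H/Hi/w, a/H/Lo/z, a/H/Lo/w, a/H/Mid/z, a/H/Mid/w} → row (5,-2) (5,-2) (5,-2) (5,-2) (5,-2) (5,-2)
That's 13 distinct rows out of 24 strategies.

13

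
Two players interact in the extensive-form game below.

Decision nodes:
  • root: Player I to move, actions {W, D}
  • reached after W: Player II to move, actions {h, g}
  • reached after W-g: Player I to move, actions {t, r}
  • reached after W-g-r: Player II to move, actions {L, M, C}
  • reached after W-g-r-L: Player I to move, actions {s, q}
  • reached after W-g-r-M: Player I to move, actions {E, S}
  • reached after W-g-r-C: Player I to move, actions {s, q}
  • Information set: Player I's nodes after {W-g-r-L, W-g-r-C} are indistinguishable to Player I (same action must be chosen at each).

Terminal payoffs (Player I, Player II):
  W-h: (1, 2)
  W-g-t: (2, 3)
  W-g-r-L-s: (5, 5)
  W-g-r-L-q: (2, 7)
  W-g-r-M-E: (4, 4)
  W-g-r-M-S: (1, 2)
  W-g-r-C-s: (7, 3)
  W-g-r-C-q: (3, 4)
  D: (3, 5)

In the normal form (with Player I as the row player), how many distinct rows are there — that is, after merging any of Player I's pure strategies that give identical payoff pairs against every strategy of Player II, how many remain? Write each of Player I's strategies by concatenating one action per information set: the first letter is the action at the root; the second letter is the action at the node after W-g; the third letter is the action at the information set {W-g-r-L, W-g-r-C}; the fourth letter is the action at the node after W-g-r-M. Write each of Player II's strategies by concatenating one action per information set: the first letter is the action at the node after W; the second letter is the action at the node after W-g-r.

Player I has 16 pure strategies: WtsE, WtsS, WtqE, WtqS, WrsE, WrsS, WrqE, WrqS, DtsE, DtsS, DtqE, DtqS, DrsE, DrsS, DrqE, DrqS. Columns: hL, hM, hC, gL, gM, gC.
{WtsE, WtsS, WtqE, WtqS} → row (1,2) (1,2) (1,2) (2,3) (2,3) (2,3)
{WrsE} → row (1,2) (1,2) (1,2) (5,5) (4,4) (7,3)
{WrsS} → row (1,2) (1,2) (1,2) (5,5) (1,2) (7,3)
{WrqE} → row (1,2) (1,2) (1,2) (2,7) (4,4) (3,4)
{WrqS} → row (1,2) (1,2) (1,2) (2,7) (1,2) (3,4)
{DtsE, DtsS, DtqE, DtqS, DrsE, DrsS, DrqE, DrqS} → row (3,5) (3,5) (3,5) (3,5) (3,5) (3,5)
That's 6 distinct rows out of 16 strategies.

6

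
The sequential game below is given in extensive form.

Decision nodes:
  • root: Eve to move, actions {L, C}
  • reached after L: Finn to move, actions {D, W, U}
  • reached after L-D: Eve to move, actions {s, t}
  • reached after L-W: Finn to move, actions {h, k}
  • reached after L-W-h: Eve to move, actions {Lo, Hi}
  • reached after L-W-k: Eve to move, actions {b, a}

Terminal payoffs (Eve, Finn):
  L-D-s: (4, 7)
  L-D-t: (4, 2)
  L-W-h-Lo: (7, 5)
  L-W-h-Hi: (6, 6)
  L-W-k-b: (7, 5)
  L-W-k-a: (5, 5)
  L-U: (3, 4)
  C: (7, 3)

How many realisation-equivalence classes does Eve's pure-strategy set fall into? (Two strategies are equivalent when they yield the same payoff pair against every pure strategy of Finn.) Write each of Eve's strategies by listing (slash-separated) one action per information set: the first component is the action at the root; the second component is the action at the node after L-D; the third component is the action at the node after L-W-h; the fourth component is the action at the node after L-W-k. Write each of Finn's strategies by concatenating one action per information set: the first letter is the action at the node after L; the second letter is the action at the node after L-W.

Eve has 16 pure strategies: L/s/Lo/b, L/s/Lo/a, L/s/Hi/b, L/s/Hi/a, L/t/Lo/b, L/t/Lo/a, L/t/Hi/b, L/t/Hi/a, C/s/Lo/b, C/s/Lo/a, C/s/Hi/b, C/s/Hi/a, C/t/Lo/b, C/t/Lo/a, C/t/Hi/b, C/t/Hi/a. Columns: Dh, Dk, Wh, Wk, Uh, Uk.
{L/s/Lo/b} → row (4,7) (4,7) (7,5) (7,5) (3,4) (3,4)
{L/s/Lo/a} → row (4,7) (4,7) (7,5) (5,5) (3,4) (3,4)
{L/s/Hi/b} → row (4,7) (4,7) (6,6) (7,5) (3,4) (3,4)
{L/s/Hi/a} → row (4,7) (4,7) (6,6) (5,5) (3,4) (3,4)
{L/t/Lo/b} → row (4,2) (4,2) (7,5) (7,5) (3,4) (3,4)
{L/t/Lo/a} → row (4,2) (4,2) (7,5) (5,5) (3,4) (3,4)
{L/t/Hi/b} → row (4,2) (4,2) (6,6) (7,5) (3,4) (3,4)
{L/t/Hi/a} → row (4,2) (4,2) (6,6) (5,5) (3,4) (3,4)
{C/s/Lo/b, C/s/Lo/a, C/s/Hi/b, C/s/Hi/a, C/t/Lo/b, C/t/Lo/a, C/t/Hi/b, C/t/Hi/a} → row (7,3) (7,3) (7,3) (7,3) (7,3) (7,3)
That's 9 distinct rows out of 16 strategies.

9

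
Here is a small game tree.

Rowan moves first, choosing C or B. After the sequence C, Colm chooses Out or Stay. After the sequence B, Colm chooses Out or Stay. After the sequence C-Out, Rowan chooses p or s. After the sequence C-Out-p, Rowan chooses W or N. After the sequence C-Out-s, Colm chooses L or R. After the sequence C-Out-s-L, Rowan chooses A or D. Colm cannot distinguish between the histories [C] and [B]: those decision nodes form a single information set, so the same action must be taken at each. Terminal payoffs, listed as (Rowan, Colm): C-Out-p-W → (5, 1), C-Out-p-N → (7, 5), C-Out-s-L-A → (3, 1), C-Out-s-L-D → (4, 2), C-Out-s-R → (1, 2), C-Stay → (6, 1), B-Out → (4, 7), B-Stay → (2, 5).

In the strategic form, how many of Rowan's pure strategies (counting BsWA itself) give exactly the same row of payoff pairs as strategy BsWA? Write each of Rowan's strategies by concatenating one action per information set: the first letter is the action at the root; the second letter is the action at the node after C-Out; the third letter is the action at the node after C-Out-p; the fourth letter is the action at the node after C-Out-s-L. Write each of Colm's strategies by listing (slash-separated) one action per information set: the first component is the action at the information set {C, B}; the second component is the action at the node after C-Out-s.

Row for BsWA (columns Out/L, Out/R, Stay/L, Stay/R): (4,7) (4,7) (2,5) (2,5).
Under BsWA, Rowan's choice at the node after C-Out and at the node after C-Out-p and at the node after C-Out-s-L can never be reached regardless of what Colm does, so varying those choices leaves every outcome unchanged.
Holding the reachable choices fixed and varying the unreachable ones freely already gives 2 × 2 × 2 = 8 equivalent strategies.
No other strategy reproduces this row, so those 8 are the full class: BpWA, BpWD, BpNA, BpND, BsWA, BsWD, BsNA, BsND.

8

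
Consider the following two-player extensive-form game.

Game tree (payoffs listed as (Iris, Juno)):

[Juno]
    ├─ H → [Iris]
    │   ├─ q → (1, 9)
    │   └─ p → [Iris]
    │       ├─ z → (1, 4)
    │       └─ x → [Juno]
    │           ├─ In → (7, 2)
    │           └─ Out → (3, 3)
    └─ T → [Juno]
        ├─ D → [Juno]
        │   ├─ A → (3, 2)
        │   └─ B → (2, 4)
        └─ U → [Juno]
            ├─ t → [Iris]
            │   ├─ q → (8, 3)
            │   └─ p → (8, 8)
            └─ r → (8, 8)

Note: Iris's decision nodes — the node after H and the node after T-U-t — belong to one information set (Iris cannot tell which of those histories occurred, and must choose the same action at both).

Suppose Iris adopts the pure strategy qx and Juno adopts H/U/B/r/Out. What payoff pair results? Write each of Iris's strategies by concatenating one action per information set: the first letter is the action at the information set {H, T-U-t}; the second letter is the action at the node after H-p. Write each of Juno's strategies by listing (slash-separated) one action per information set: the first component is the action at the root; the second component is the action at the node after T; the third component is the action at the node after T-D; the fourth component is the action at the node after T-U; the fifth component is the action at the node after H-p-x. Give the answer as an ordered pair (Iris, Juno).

(1, 9)

Trace the play path from the root:
  Juno plays H
  Iris plays q at [H]
→ terminal payoff (1, 9).
(Iris's choice at the node after H-p is never reached on this path, so it doesn't affect the outcome.)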